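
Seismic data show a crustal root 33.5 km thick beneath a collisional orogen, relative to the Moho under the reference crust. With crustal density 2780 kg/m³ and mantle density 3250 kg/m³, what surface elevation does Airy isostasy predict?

5.66 km

For local isostatic compensation: ρ_c h = (ρ_m − ρ_c) r.
h = r (ρ_m − ρ_c) / ρ_c = 33.5 km × (3250 − 2780) / 2780 = 5.66 km.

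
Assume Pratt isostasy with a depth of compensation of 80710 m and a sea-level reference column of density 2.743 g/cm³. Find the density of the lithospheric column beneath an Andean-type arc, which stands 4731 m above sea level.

Pratt balance: ρ_ref D = ρ (D + h).
ρ = ρ_ref D/(D + h) = 2.743 × 80710 m/(80710 m + 4731 m) = 2.59 g/cm³.

2.59 g/cm³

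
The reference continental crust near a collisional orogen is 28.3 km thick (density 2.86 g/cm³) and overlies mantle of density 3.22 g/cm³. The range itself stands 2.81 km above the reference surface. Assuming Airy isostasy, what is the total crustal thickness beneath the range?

53.4 km

Root depth r = h ρ_c / (ρ_m − ρ_c) = 2.81 km × 2.86 / 0.36 = 22.32 km.
Total thickness = T + h + r = 28.3 km + 2.81 km + 22.32 km = 53.4 km.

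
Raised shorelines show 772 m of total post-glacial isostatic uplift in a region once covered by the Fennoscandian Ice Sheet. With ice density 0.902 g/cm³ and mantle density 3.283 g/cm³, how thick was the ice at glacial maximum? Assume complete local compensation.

2810 m

u = t ρ_ice/ρ_m → t = u ρ_m/ρ_ice = 772 m × 3.283/0.902 = 2810 m.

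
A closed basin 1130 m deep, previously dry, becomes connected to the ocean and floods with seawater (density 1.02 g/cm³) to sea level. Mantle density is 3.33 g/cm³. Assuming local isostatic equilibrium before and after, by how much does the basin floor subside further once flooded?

499 m

After flooding the water column is d + s deep. Its weight must equal the weight of mantle displaced by the extra subsidence s: (d + s) ρ_w = s ρ_m.
s = d ρ_w / (ρ_m − ρ_w) = 1130 m × 1.02/(3.33 − 1.02) = 499 m.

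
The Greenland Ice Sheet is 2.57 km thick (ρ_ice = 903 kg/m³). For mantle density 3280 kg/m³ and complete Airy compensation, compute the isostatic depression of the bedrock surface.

By Archimedes' principle applied to the lithosphere: the ice load ρ_ice t is balanced by mantle displaced below, ρ_m s.
s = t ρ_ice / ρ_m = 2.57 km × 903/3280 = 0.708 km.

0.708 km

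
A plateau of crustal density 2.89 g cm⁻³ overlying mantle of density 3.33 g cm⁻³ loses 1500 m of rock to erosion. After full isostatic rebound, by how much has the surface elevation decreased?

198 m

Rebound u = e ρ_c/ρ_m = 1500 m × 2.89/3.33 = 1302 m.
Net surface drop = e − u = 1500 m − 1302 m = e (ρ_m − ρ_c)/ρ_m = 198 m.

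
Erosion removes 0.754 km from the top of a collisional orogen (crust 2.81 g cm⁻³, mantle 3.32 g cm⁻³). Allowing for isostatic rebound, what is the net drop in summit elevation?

0.116 km

Rebound u = e ρ_c/ρ_m = 0.754 km × 2.81/3.32 = 0.6382 km.
Net surface drop = e − u = 0.754 km − 0.6382 km = e (ρ_m − ρ_c)/ρ_m = 0.116 km.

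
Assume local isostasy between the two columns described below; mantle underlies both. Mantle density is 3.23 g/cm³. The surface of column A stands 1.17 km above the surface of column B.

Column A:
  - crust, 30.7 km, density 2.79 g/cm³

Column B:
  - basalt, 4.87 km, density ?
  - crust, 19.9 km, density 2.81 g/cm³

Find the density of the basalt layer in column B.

Take the compensation level at the base of the deeper column (depth z_c below the surface of column A) and equate Σ ρ_i t_i down to z_c; mantle fills any gap and the z_c terms cancel.
Column A: 30.7×2.79 + (z_c − 30.7)×3.23
Column B: 1.17×0 + 4.87×ρ + 19.9×2.81 + (z_c − 1.17 − 24.77)×3.23
The z_c×3.23 term appears on both sides and cancels. Collect the known terms of each column as K = Σ(ρt)_known − 3.23 × (depth of known layers): K_A = 85.653 − 3.23×30.7 = −13.508; K_B = 55.919 − 3.23×(1.17 + 24.77) = −27.8672.
Balance: K_A = K_B + 4.87×ρ, so ρ = (K_A − K_B)/4.87 = 14.3592/4.87 = 2.95 g/cm³.

2.95 g/cm³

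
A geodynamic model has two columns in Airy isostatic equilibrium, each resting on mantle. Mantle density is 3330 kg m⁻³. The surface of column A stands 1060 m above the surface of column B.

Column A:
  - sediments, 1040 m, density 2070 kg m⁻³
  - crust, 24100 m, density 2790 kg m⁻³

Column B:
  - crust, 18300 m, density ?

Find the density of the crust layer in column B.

2740 kg m⁻³

Take the compensation level at the base of the deeper column (depth z_c below the surface of column A) and equate Σ ρ_i t_i down to z_c; mantle fills any gap and the z_c terms cancel.
Column A: 1040×2070 + 24100×2790 + (z_c − 25140)×3330
Column B: 1060×0 + 18300×ρ + (z_c − 1060 − 18300)×3330
The z_c×3330 term appears on both sides and cancels. Collect the known terms of each column as K = Σ(ρt)_known − 3330 × (depth of known layers): K_A = 69391800 − 3330×25140 = −14324400; K_B = 0 − 3330×(1060 + 18300) = −64468800.
Balance: K_A = K_B + 18300×ρ, so ρ = (K_A − K_B)/18300 = 50144400/18300 = 2740 kg m⁻³.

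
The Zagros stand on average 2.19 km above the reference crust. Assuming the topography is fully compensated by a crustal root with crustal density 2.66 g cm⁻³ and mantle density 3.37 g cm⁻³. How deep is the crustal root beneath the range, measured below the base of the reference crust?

8.2 km

Equating mass per unit area of the two columns: the weight of the topography is balanced by the buoyancy of the root, ρ_c h = (ρ_m − ρ_c) r.
r = h · ρ_c / (ρ_m − ρ_c) = 2.19 km × 2.66 / (3.37 − 2.66) = 8.2 km.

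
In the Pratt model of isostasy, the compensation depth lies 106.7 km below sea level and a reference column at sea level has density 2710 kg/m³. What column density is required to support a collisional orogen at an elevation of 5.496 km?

2580 kg/m³

Pratt balance: ρ_ref D = ρ (D + h).
ρ = ρ_ref D/(D + h) = 2710 × 106.7 km/(106.7 km + 5.496 km) = 2580 kg/m³.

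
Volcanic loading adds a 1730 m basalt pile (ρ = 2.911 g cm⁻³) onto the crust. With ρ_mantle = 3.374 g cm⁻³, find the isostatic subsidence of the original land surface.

1490 m

Subaerial loading: s = t ρ_load / ρ_m.
s = 1730 m × 2.911/3.374 = 1490 m.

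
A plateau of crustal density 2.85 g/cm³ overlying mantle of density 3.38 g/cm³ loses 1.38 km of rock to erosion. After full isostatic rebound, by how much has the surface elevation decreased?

Rebound u = e ρ_c/ρ_m = 1.38 km × 2.85/3.38 = 1.164 km.
Net surface drop = e − u = 1.38 km − 1.164 km = e (ρ_m − ρ_c)/ρ_m = 0.216 km.

0.216 km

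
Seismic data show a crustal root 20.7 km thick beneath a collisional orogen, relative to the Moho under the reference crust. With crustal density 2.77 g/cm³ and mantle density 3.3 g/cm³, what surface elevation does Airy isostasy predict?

By Archimedes' principle applied to the lithosphere: ρ_c h = (ρ_m − ρ_c) r.
h = r (ρ_m − ρ_c) / ρ_c = 20.7 km × (3.3 − 2.77) / 2.77 = 3.96 km.

3.96 km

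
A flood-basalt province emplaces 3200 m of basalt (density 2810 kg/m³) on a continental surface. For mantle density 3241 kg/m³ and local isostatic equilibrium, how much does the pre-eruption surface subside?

2770 m

Subaerial loading: s = t ρ_load / ρ_m.
s = 3200 m × 2810/3241 = 2770 m.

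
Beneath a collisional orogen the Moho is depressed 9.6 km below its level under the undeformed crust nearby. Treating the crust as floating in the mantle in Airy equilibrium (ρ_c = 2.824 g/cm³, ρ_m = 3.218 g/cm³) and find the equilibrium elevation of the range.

1.34 km

Isostatic balance requires: ρ_c h = (ρ_m − ρ_c) r.
h = r (ρ_m − ρ_c) / ρ_c = 9.6 km × (3.218 − 2.824) / 2.824 = 1.34 km.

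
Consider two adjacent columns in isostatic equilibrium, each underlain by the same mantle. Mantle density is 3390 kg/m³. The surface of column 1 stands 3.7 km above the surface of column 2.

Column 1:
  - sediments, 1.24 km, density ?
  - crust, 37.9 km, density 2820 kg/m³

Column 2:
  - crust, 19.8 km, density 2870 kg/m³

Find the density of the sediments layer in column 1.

2390 kg/m³

Take the compensation level at the base of the deeper column (depth z_c below the surface of column 1) and equate Σ ρ_i t_i down to z_c; mantle fills any gap and the z_c terms cancel.
Column 1: 1.24×ρ + 37.9×2820 + (z_c − 39.14)×3390
Column 2: 3.7×0 + 19.8×2870 + (z_c − 3.7 − 19.8)×3390
The z_c×3390 term appears on both sides and cancels. Collect the known terms of each column as K = Σ(ρt)_known − 3390 × (depth of known layers): K_1 = 106878 − 3390×39.14 = −25806.6; K_2 = 56826 − 3390×(3.7 + 19.8) = −22839.
Balance: K_1 + 1.24×ρ = K_2, so ρ = (K_2 − K_1)/1.24 = 2967.6/1.24 = 2390 kg/m³.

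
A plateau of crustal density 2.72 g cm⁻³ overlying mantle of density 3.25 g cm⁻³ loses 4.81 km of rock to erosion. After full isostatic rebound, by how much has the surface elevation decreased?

0.784 km

Rebound u = e ρ_c/ρ_m = 4.81 km × 2.72/3.25 = 4.026 km.
Net surface drop = e − u = 4.81 km − 4.026 km = e (ρ_m − ρ_c)/ρ_m = 0.784 km.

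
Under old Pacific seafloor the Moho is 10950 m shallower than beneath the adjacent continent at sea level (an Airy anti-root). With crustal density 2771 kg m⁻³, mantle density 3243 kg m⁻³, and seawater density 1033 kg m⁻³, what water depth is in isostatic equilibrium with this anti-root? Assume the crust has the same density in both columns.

2970 m

Replacing a thickness d of crust by seawater at the top must be balanced by replacing crust with mantle at the base: d (ρ_c − ρ_w) = a (ρ_m − ρ_c).
d = a (ρ_m − ρ_c)/(ρ_c − ρ_w) = 10950 m × 472/1738 = 2970 m.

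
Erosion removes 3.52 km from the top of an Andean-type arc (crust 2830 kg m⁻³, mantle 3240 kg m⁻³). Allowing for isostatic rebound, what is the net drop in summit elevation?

Rebound u = e ρ_c/ρ_m = 3.52 km × 2830/3240 = 3.075 km.
Net surface drop = e − u = 3.52 km − 3.075 km = e (ρ_m − ρ_c)/ρ_m = 0.445 km.

0.445 km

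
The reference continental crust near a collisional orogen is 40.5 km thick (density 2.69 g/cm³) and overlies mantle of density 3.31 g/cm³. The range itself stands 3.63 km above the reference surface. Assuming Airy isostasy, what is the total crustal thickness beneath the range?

Root depth r = h ρ_c / (ρ_m − ρ_c) = 3.63 km × 2.69 / 0.62 = 15.75 km.
Total thickness = T + h + r = 40.5 km + 3.63 km + 15.75 km = 59.9 km.

59.9 km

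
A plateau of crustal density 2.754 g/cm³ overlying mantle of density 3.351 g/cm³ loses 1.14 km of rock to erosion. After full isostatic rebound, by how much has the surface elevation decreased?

0.203 km

Rebound u = e ρ_c/ρ_m = 1.14 km × 2.754/3.351 = 0.9369 km.
Net surface drop = e − u = 1.14 km − 0.9369 km = e (ρ_m − ρ_c)/ρ_m = 0.203 km.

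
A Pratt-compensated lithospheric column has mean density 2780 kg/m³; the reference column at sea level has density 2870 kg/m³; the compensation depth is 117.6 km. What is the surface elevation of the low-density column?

3.81 km

ρ_ref D = ρ (D + h) → h = D (ρ_ref − ρ)/ρ.
h = 117.6 km × (2870 − 2780)/2780 = 3.81 km.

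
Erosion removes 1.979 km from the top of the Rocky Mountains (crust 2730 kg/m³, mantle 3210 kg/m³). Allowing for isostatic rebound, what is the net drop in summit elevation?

0.296 km

Rebound u = e ρ_c/ρ_m = 1.979 km × 2730/3210 = 1.683 km.
Net surface drop = e − u = 1.979 km − 1.683 km = e (ρ_m − ρ_c)/ρ_m = 0.296 km.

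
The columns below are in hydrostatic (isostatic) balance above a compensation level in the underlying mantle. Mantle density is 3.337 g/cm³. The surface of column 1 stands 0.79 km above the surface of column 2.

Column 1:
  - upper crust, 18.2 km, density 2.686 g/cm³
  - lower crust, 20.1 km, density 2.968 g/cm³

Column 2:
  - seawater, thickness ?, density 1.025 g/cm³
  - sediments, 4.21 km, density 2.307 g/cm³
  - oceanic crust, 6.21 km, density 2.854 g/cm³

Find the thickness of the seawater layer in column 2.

Take the compensation level at the base of the deeper column (depth z_c below the surface of column 1) and equate Σ ρ_i t_i down to z_c; mantle fills any gap and the z_c terms cancel.
Column 1: 18.2×2.686 + 20.1×2.968 + (z_c − 38.3)×3.337
Column 2: 0.79×0 + x×1.025 + 4.21×2.307 + 6.21×2.854 + (z_c − 0.79 − 10.42 − x)×3.337
The z_c×3.337 term appears on both sides and cancels. Collect the known terms of each column as K = Σ(ρt)_known − 3.337 × (depth of known layers): K_1 = 108.542 − 3.337×38.3 = −19.2651; K_2 = 27.43581 − 3.337×(0.79 + 10.42) = −9.97196.
Balance: K_1 = K_2 − x×(3.337 − 1.025), so x = (K_2 − K_1)/(3.337 − 1.025) = 9.29314/2.312 = 4.02 km.

4.02 km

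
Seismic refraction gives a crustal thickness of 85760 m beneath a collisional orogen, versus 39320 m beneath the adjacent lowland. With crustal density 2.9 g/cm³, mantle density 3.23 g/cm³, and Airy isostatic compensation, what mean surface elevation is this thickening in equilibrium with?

4740 m

Excess crust Δ = 85760 m − 39320 m = 46440 m, split between elevation h and root r with h + r = Δ.
Airy balance ρ_c h = (ρ_m − ρ_c) r gives r = h ρ_c/(ρ_m − ρ_c), so h (1 + ρ_c/(ρ_m − ρ_c)) = Δ, i.e. h = Δ (ρ_m − ρ_c)/ρ_m.
h = 46440 m × 0.33/3.23 = 4740 m.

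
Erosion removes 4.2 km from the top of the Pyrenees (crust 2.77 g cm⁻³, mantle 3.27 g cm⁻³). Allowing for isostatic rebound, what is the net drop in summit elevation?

0.642 km

Rebound u = e ρ_c/ρ_m = 4.2 km × 2.77/3.27 = 3.558 km.
Net surface drop = e − u = 4.2 km − 3.558 km = e (ρ_m − ρ_c)/ρ_m = 0.642 km.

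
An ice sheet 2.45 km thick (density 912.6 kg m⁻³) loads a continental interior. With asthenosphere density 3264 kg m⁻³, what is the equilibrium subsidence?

Equating mass per unit area of the two columns: the ice load ρ_ice t is balanced by mantle displaced below, ρ_m s.
s = t ρ_ice / ρ_m = 2.45 km × 912.6/3264 = 0.685 km.

0.685 km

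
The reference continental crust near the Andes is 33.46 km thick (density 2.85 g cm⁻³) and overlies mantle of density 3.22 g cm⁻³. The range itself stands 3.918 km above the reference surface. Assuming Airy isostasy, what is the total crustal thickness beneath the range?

Root depth r = h ρ_c / (ρ_m − ρ_c) = 3.918 km × 2.85 / 0.37 = 30.18 km.
Total thickness = T + h + r = 33.46 km + 3.918 km + 30.18 km = 67.6 km.

67.6 km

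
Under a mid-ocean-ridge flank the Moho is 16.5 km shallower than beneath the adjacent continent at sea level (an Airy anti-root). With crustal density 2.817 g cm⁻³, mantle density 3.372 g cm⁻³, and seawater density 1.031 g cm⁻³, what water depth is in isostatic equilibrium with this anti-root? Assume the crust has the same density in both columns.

5.13 km

Replacing a thickness d of crust by seawater at the top must be balanced by replacing crust with mantle at the base: d (ρ_c − ρ_w) = a (ρ_m − ρ_c).
d = a (ρ_m − ρ_c)/(ρ_c − ρ_w) = 16.5 km × 0.555/1.786 = 5.13 km.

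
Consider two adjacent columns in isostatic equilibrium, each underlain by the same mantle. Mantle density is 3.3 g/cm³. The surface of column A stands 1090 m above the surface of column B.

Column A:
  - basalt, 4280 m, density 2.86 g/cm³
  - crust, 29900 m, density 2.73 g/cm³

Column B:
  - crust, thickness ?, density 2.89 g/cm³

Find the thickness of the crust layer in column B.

Take the compensation level at the base of the deeper column (depth z_c below the surface of column A) and equate Σ ρ_i t_i down to z_c; mantle fills any gap and the z_c terms cancel.
Column A: 4280×2.86 + 29900×2.73 + (z_c − 34180)×3.3
Column B: 1090×0 + x×2.89 + (z_c − 1090 − 0 − x)×3.3
The z_c×3.3 term appears on both sides and cancels. Collect the known terms of each column as K = Σ(ρt)_known − 3.3 × (depth of known layers): K_A = 93867.8 − 3.3×34180 = −18926.2; K_B = 0 − 3.3×(1090 + 0) = −3597.
Balance: K_A = K_B − x×(3.3 − 2.89), so x = (K_B − K_A)/(3.3 − 2.89) = 15329.2/0.41 = 37400 m.

37400 m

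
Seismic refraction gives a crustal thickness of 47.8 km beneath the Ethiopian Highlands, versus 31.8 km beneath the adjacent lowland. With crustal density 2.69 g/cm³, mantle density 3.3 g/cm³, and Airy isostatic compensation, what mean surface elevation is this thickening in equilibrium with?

2.96 km

Excess crust Δ = 47.8 km − 31.8 km = 16 km, split between elevation h and root r with h + r = Δ.
Airy balance ρ_c h = (ρ_m − ρ_c) r gives r = h ρ_c/(ρ_m − ρ_c), so h (1 + ρ_c/(ρ_m − ρ_c)) = Δ, i.e. h = Δ (ρ_m − ρ_c)/ρ_m.
h = 16 km × 0.61/3.3 = 2.96 km.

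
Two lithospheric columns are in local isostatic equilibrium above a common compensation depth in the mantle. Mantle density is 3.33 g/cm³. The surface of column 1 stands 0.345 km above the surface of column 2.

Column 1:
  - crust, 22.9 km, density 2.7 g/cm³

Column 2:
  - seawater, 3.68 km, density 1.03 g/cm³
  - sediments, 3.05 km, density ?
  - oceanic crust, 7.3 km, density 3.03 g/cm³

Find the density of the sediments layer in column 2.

Take the compensation level at the base of the deeper column (depth z_c below the surface of column 1) and equate Σ ρ_i t_i down to z_c; mantle fills any gap and the z_c terms cancel.
Column 1: 22.9×2.7 + (z_c − 22.9)×3.33
Column 2: 0.345×0 + 3.68×1.03 + 3.05×ρ + 7.3×3.03 + (z_c − 0.345 − 14.03)×3.33
The z_c×3.33 term appears on both sides and cancels. Collect the known terms of each column as K = Σ(ρt)_known − 3.33 × (depth of known layers): K_1 = 61.83 − 3.33×22.9 = −14.427; K_2 = 25.9094 − 3.33×(0.345 + 14.03) = −21.95935.
Balance: K_1 = K_2 + 3.05×ρ, so ρ = (K_1 − K_2)/3.05 = 7.53235/3.05 = 2.47 g/cm³.

2.47 g/cm³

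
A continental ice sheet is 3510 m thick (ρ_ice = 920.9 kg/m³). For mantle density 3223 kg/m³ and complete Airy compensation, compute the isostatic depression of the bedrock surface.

1000 m

Isostatic balance requires: the ice load ρ_ice t is balanced by mantle displaced below, ρ_m s.
s = t ρ_ice / ρ_m = 3510 m × 920.9/3223 = 1000 m.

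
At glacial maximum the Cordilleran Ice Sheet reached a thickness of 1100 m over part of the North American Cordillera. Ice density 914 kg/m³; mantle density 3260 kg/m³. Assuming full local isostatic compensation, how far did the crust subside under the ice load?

For local isostatic compensation: the ice load ρ_ice t is balanced by mantle displaced below, ρ_m s.
s = t ρ_ice / ρ_m = 1100 m × 914/3260 = 308 m.

308 m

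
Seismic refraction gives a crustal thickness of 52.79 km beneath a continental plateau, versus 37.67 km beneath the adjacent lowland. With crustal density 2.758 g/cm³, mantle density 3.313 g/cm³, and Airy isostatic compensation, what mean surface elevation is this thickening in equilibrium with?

Excess crust Δ = 52.79 km − 37.67 km = 15.12 km, split between elevation h and root r with h + r = Δ.
Airy balance ρ_c h = (ρ_m − ρ_c) r gives r = h ρ_c/(ρ_m − ρ_c), so h (1 + ρ_c/(ρ_m − ρ_c)) = Δ, i.e. h = Δ (ρ_m − ρ_c)/ρ_m.
h = 15.12 km × 0.555/3.313 = 2.53 km.

2.53 km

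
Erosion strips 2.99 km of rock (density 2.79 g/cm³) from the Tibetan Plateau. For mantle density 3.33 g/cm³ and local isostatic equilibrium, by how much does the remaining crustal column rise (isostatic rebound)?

Unloading: uplift u = e ρ_c/ρ_m = 2.99 km × 2.79/3.33 = 2.51 km.

2.51 km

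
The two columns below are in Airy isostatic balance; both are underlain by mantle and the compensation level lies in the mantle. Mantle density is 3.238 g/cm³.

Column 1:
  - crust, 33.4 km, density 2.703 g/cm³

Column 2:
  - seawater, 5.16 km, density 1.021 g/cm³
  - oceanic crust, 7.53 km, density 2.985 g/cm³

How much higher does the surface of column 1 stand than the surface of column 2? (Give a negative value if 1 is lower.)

1.4 km

For any compensation level in the mantle, the mantle terms cancel and isostasy reduces to e = (Σt_1 − Σt_2) − (Σ(ρt)_1 − Σ(ρt)_2) / ρ_m.
Σt_1 = 33.4 km; Σt_2 = 12.69 km; Σ(ρt)_1 = 90.2802; Σ(ρt)_2 = 27.74541 (in km·g/cm³).
e = (33.4 − 12.69) − (90.2802 − 27.74541) / 3.238 = 1.4 km.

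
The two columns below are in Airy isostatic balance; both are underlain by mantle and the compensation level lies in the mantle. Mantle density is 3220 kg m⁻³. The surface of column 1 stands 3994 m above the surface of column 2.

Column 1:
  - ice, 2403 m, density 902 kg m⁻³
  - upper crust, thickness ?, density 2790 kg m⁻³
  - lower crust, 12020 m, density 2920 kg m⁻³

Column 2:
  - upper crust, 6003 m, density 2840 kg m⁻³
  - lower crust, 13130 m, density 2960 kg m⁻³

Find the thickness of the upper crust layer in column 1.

Take the compensation level at the base of the deeper column (depth z_c below the surface of column 1) and equate Σ ρ_i t_i down to z_c; mantle fills any gap and the z_c terms cancel.
Column 1: 2403×902 + x×2790 + 12020×2920 + (z_c − 14423 − x)×3220
Column 2: 3994×0 + 6003×2840 + 13130×2960 + (z_c − 3994 − 19133)×3220
The z_c×3220 term appears on both sides and cancels. Collect the known terms of each column as K = Σ(ρt)_known − 3220 × (depth of known layers): K_1 = 37265906 − 3220×14423 = −9176154; K_2 = 55913320 − 3220×(3994 + 19133) = −18555620.
Balance: K_1 − x×(3220 − 2790) = K_2, so x = (K_1 − K_2)/(3220 − 2790) = 9379470/430 = 21800 m.

21800 m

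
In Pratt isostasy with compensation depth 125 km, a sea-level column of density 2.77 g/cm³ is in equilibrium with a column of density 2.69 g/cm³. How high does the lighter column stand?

3.72 km

ρ_ref D = ρ (D + h) → h = D (ρ_ref − ρ)/ρ.
h = 125 km × (2.77 − 2.69)/2.69 = 3.72 km.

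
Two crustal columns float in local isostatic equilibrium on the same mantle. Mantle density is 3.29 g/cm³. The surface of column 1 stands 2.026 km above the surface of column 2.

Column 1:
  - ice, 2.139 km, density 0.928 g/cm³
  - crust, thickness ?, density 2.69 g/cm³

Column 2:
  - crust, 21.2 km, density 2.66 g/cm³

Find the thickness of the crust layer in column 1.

24.9 km

Take the compensation level at the base of the deeper column (depth z_c below the surface of column 1) and equate Σ ρ_i t_i down to z_c; mantle fills any gap and the z_c terms cancel.
Column 1: 2.139×0.928 + x×2.69 + (z_c − 2.139 − x)×3.29
Column 2: 2.026×0 + 21.2×2.66 + (z_c − 2.026 − 21.2)×3.29
The z_c×3.29 term appears on both sides and cancels. Collect the known terms of each column as K = Σ(ρt)_known − 3.29 × (depth of known layers): K_1 = 1.984992 − 3.29×2.139 = −5.052318; K_2 = 56.392 − 3.29×(2.026 + 21.2) = −20.02154.
Balance: K_1 − x×(3.29 − 2.69) = K_2, so x = (K_1 − K_2)/(3.29 − 2.69) = 14.9692/0.6 = 24.9 km.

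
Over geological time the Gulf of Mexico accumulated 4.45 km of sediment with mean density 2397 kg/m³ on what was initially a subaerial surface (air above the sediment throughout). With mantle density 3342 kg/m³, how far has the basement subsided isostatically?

3.19 km

Subaerial load: s = t ρ_sed / ρ_m = 4.45 km × 2397/3342 = 3.19 km.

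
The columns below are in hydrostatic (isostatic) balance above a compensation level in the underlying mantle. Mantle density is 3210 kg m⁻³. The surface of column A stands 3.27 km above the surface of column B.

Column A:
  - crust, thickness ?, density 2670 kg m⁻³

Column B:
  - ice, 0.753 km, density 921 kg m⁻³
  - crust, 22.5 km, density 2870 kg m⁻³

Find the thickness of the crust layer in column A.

36.8 km

Take the compensation level at the base of the deeper column (depth z_c below the surface of column A) and equate Σ ρ_i t_i down to z_c; mantle fills any gap and the z_c terms cancel.
Column A: x×2670 + (z_c − 0 − x)×3210
Column B: 3.27×0 + 0.753×921 + 22.5×2870 + (z_c − 3.27 − 23.253)×3210
The z_c×3210 term appears on both sides and cancels. Collect the known terms of each column as K = Σ(ρt)_known − 3210 × (depth of known layers): K_A = 0 − 3210×0 = 0; K_B = 65268.513 − 3210×(3.27 + 23.253) = −19870.317.
Balance: K_A − x×(3210 − 2670) = K_B, so x = (K_A − K_B)/(3210 − 2670) = 19870.3/540 = 36.8 km.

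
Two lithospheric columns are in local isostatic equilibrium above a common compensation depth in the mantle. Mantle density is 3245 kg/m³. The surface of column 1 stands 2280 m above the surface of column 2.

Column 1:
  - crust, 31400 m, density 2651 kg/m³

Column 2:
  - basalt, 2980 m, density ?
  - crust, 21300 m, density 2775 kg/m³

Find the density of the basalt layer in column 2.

2830 kg/m³

Take the compensation level at the base of the deeper column (depth z_c below the surface of column 1) and equate Σ ρ_i t_i down to z_c; mantle fills any gap and the z_c terms cancel.
Column 1: 31400×2651 + (z_c − 31400)×3245
Column 2: 2280×0 + 2980×ρ + 21300×2775 + (z_c − 2280 − 24280)×3245
The z_c×3245 term appears on both sides and cancels. Collect the known terms of each column as K = Σ(ρt)_known − 3245 × (depth of known layers): K_1 = 83241400 − 3245×31400 = −18651600; K_2 = 59107500 − 3245×(2280 + 24280) = −27079700.
Balance: K_1 = K_2 + 2980×ρ, so ρ = (K_1 − K_2)/2980 = 8428100/2980 = 2830 kg/m³.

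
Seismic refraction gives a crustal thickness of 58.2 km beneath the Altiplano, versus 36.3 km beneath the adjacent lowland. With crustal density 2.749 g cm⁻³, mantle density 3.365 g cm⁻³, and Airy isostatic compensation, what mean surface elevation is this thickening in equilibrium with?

Excess crust Δ = 58.2 km − 36.3 km = 21.9 km, split between elevation h and root r with h + r = Δ.
Airy balance ρ_c h = (ρ_m − ρ_c) r gives r = h ρ_c/(ρ_m − ρ_c), so h (1 + ρ_c/(ρ_m − ρ_c)) = Δ, i.e. h = Δ (ρ_m − ρ_c)/ρ_m.
h = 21.9 km × 0.616/3.365 = 4.01 km.

4.01 km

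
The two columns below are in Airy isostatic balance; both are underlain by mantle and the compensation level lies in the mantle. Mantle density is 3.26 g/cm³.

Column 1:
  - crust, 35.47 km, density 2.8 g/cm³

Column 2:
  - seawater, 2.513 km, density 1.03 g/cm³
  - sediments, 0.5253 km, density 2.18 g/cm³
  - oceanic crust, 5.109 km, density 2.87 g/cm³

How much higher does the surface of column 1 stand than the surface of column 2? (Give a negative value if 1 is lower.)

For any compensation level in the mantle, the mantle terms cancel and isostasy reduces to e = (Σt_1 − Σt_2) − (Σ(ρt)_1 − Σ(ρt)_2) / ρ_m.
Σt_1 = 35.47 km; Σt_2 = 8.1473 km; Σ(ρt)_1 = 99.316; Σ(ρt)_2 = 18.396374 (in km·g/cm³).
e = (35.47 − 8.1473) − (99.316 − 18.396374) / 3.26 = 2.5 km.

2.5 km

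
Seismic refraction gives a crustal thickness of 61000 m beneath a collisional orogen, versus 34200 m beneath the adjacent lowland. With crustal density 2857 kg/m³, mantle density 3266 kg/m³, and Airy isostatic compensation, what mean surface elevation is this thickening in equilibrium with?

3360 m

Excess crust Δ = 61000 m − 34200 m = 26800 m, split between elevation h and root r with h + r = Δ.
Airy balance ρ_c h = (ρ_m − ρ_c) r gives r = h ρ_c/(ρ_m − ρ_c), so h (1 + ρ_c/(ρ_m − ρ_c)) = Δ, i.e. h = Δ (ρ_m − ρ_c)/ρ_m.
h = 26800 m × 409/3266 = 3360 m.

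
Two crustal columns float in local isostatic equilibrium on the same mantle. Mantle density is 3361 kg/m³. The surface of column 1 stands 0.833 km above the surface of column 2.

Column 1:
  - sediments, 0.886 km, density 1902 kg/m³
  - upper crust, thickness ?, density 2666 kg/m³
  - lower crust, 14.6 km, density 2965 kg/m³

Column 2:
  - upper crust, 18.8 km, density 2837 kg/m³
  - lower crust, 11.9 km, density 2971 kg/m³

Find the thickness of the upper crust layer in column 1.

14.7 km

Take the compensation level at the base of the deeper column (depth z_c below the surface of column 1) and equate Σ ρ_i t_i down to z_c; mantle fills any gap and the z_c terms cancel.
Column 1: 0.886×1902 + x×2666 + 14.6×2965 + (z_c − 15.486 − x)×3361
Column 2: 0.833×0 + 18.8×2837 + 11.9×2971 + (z_c − 0.833 − 30.7)×3361
The z_c×3361 term appears on both sides and cancels. Collect the known terms of each column as K = Σ(ρt)_known − 3361 × (depth of known layers): K_1 = 44974.172 − 3361×15.486 = −7074.274; K_2 = 88690.5 − 3361×(0.833 + 30.7) = −17291.913.
Balance: K_1 − x×(3361 − 2666) = K_2, so x = (K_1 − K_2)/(3361 − 2666) = 10217.6/695 = 14.7 km.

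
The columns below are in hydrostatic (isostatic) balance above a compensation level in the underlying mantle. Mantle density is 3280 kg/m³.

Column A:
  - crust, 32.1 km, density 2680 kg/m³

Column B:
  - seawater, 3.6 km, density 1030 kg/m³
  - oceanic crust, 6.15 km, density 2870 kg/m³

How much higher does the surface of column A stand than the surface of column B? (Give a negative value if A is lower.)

2.63 km

For any compensation level in the mantle, the mantle terms cancel and isostasy reduces to e = (Σt_A − Σt_B) − (Σ(ρt)_A − Σ(ρt)_B) / ρ_m.
Σt_A = 32.1 km; Σt_B = 9.75 km; Σ(ρt)_A = 86028; Σ(ρt)_B = 21358.5 (in km·kg/m³).
e = (32.1 − 9.75) − (86028 − 21358.5) / 3280 = 2.63 km.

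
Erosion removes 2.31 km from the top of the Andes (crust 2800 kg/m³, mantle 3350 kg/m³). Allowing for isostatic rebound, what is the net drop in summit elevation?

Rebound u = e ρ_c/ρ_m = 2.31 km × 2800/3350 = 1.931 km.
Net surface drop = e − u = 2.31 km − 1.931 km = e (ρ_m − ρ_c)/ρ_m = 0.379 km.

0.379 km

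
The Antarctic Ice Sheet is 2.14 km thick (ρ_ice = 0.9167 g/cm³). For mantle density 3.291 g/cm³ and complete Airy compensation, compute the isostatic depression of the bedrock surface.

0.596 km

For local isostatic compensation: the ice load ρ_ice t is balanced by mantle displaced below, ρ_m s.
s = t ρ_ice / ρ_m = 2.14 km × 0.9167/3.291 = 0.596 km.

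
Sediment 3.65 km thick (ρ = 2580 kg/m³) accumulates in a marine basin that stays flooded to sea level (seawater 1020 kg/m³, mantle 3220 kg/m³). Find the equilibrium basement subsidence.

2.59 km

Submarine loading: the sediment displaces seawater, and the subsidence is in turn flooded, so s (ρ_m − ρ_w) = t (ρ_sed − ρ_w).
s = 3.65 km × (2580 − 1020) / (3220 − 1020) = 2.59 km.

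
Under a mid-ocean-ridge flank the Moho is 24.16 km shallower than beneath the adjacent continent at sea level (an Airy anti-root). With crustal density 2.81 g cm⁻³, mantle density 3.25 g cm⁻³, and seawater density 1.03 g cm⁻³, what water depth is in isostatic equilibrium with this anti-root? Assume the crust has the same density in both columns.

Replacing a thickness d of crust by seawater at the top must be balanced by replacing crust with mantle at the base: d (ρ_c − ρ_w) = a (ρ_m − ρ_c).
d = a (ρ_m − ρ_c)/(ρ_c − ρ_w) = 24.16 km × 0.44/1.78 = 5.97 km.

5.97 km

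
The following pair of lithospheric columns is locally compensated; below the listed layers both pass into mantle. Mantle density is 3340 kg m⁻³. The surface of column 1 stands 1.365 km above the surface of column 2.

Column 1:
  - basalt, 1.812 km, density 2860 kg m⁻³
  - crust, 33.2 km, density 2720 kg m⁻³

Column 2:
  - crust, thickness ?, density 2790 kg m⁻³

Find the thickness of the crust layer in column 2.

Take the compensation level at the base of the deeper column (depth z_c below the surface of column 1) and equate Σ ρ_i t_i down to z_c; mantle fills any gap and the z_c terms cancel.
Column 1: 1.812×2860 + 33.2×2720 + (z_c − 35.012)×3340
Column 2: 1.365×0 + x×2790 + (z_c − 1.365 − 0 − x)×3340
The z_c×3340 term appears on both sides and cancels. Collect the known terms of each column as K = Σ(ρt)_known − 3340 × (depth of known layers): K_1 = 95486.32 − 3340×35.012 = −21453.76; K_2 = 0 − 3340×(1.365 + 0) = −4559.1.
Balance: K_1 = K_2 − x×(3340 − 2790), so x = (K_2 − K_1)/(3340 − 2790) = 16894.7/550 = 30.7 km.

30.7 km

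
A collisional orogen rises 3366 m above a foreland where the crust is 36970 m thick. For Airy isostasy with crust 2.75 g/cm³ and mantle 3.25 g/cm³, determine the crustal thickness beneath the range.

58800 m

Root depth r = h ρ_c / (ρ_m − ρ_c) = 3366 m × 2.75 / 0.5 = 18510 m.
Total thickness = T + h + r = 36970 m + 3366 m + 18510 m = 58800 m.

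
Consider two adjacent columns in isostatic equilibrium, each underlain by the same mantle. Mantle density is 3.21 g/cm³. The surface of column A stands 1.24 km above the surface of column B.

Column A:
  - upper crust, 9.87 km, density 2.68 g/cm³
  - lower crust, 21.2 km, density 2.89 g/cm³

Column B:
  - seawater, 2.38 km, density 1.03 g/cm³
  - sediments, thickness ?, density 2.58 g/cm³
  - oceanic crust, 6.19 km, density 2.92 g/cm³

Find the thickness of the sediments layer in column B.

1.67 km

Take the compensation level at the base of the deeper column (depth z_c below the surface of column A) and equate Σ ρ_i t_i down to z_c; mantle fills any gap and the z_c terms cancel.
Column A: 9.87×2.68 + 21.2×2.89 + (z_c − 31.07)×3.21
Column B: 1.24×0 + 2.38×1.03 + x×2.58 + 6.19×2.92 + (z_c − 1.24 − 8.57 − x)×3.21
The z_c×3.21 term appears on both sides and cancels. Collect the known terms of each column as K = Σ(ρt)_known − 3.21 × (depth of known layers): K_A = 87.7196 − 3.21×31.07 = −12.0151; K_B = 20.5262 − 3.21×(1.24 + 8.57) = −10.9639.
Balance: K_A = K_B − x×(3.21 − 2.58), so x = (K_B − K_A)/(3.21 − 2.58) = 1.0512/0.63 = 1.67 km.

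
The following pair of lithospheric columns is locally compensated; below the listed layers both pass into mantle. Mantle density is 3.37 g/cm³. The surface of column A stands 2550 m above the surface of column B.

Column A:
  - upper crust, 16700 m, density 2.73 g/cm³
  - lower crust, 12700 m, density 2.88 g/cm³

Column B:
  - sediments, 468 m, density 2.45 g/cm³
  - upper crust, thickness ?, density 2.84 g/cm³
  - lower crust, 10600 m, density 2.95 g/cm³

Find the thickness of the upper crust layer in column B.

6480 m

Take the compensation level at the base of the deeper column (depth z_c below the surface of column A) and equate Σ ρ_i t_i down to z_c; mantle fills any gap and the z_c terms cancel.
Column A: 16700×2.73 + 12700×2.88 + (z_c − 29400)×3.37
Column B: 2550×0 + 468×2.45 + x×2.84 + 10600×2.95 + (z_c − 2550 − 11068 − x)×3.37
The z_c×3.37 term appears on both sides and cancels. Collect the known terms of each column as K = Σ(ρt)_known − 3.37 × (depth of known layers): K_A = 82167 − 3.37×29400 = −16911; K_B = 32416.6 − 3.37×(2550 + 11068) = −13476.06.
Balance: K_A = K_B − x×(3.37 − 2.84), so x = (K_B − K_A)/(3.37 − 2.84) = 3434.94/0.53 = 6480 m.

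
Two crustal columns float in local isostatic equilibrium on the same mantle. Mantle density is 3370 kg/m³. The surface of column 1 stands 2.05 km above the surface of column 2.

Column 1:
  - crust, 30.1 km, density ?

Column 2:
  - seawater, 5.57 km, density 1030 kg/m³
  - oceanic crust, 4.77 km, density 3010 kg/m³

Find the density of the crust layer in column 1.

2650 kg/m³

Take the compensation level at the base of the deeper column (depth z_c below the surface of column 1) and equate Σ ρ_i t_i down to z_c; mantle fills any gap and the z_c terms cancel.
Column 1: 30.1×ρ + (z_c − 30.1)×3370
Column 2: 2.05×0 + 5.57×1030 + 4.77×3010 + (z_c − 2.05 − 10.34)×3370
The z_c×3370 term appears on both sides and cancels. Collect the known terms of each column as K = Σ(ρt)_known − 3370 × (depth of known layers): K_1 = 0 − 3370×30.1 = −101437; K_2 = 20094.8 − 3370×(2.05 + 10.34) = −21659.5.
Balance: K_1 + 30.1×ρ = K_2, so ρ = (K_2 − K_1)/30.1 = 79777.5/30.1 = 2650 kg/m³.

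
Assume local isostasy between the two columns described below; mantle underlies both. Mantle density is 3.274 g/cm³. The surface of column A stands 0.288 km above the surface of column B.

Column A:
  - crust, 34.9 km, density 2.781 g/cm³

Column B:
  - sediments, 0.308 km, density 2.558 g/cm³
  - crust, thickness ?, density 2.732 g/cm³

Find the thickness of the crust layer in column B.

29.6 km

Take the compensation level at the base of the deeper column (depth z_c below the surface of column A) and equate Σ ρ_i t_i down to z_c; mantle fills any gap and the z_c terms cancel.
Column A: 34.9×2.781 + (z_c − 34.9)×3.274
Column B: 0.288×0 + 0.308×2.558 + x×2.732 + (z_c − 0.288 − 0.308 − x)×3.274
The z_c×3.274 term appears on both sides and cancels. Collect the known terms of each column as K = Σ(ρt)_known − 3.274 × (depth of known layers): K_A = 97.0569 − 3.274×34.9 = −17.2057; K_B = 0.787864 − 3.274×(0.288 + 0.308) = −1.16344.
Balance: K_A = K_B − x×(3.274 − 2.732), so x = (K_B − K_A)/(3.274 − 2.732) = 16.0423/0.542 = 29.6 km.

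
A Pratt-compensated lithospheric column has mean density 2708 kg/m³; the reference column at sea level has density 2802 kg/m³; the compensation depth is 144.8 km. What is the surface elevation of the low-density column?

5.03 km

ρ_ref D = ρ (D + h) → h = D (ρ_ref − ρ)/ρ.
h = 144.8 km × (2802 − 2708)/2708 = 5.03 km.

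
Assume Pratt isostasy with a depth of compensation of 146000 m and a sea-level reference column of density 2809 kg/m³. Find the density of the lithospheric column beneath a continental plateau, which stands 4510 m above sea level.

Pratt balance: ρ_ref D = ρ (D + h).
ρ = ρ_ref D/(D + h) = 2809 × 146000 m/(146000 m + 4510 m) = 2720 kg/m³.

2720 kg/m³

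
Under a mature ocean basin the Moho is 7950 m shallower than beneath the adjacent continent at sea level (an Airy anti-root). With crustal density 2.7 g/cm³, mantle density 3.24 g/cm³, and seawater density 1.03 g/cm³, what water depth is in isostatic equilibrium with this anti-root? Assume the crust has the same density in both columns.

2570 m

Replacing a thickness d of crust by seawater at the top must be balanced by replacing crust with mantle at the base: d (ρ_c − ρ_w) = a (ρ_m − ρ_c).
d = a (ρ_m − ρ_c)/(ρ_c − ρ_w) = 7950 m × 0.54/1.67 = 2570 m.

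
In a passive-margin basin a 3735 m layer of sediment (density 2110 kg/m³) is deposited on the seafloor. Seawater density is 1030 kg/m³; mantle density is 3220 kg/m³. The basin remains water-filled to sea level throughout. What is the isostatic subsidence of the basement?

1840 m

Submarine loading: the sediment displaces seawater, and the subsidence is in turn flooded, so s (ρ_m − ρ_w) = t (ρ_sed − ρ_w).
s = 3735 m × (2110 − 1030) / (3220 − 1030) = 1840 m.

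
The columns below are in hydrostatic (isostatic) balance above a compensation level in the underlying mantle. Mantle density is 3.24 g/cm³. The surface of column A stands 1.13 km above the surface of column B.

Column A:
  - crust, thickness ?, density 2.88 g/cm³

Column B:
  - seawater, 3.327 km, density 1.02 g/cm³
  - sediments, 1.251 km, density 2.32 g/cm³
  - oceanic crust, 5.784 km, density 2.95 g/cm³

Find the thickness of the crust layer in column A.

38.5 km

Take the compensation level at the base of the deeper column (depth z_c below the surface of column A) and equate Σ ρ_i t_i down to z_c; mantle fills any gap and the z_c terms cancel.
Column A: x×2.88 + (z_c − 0 − x)×3.24
Column B: 1.13×0 + 3.327×1.02 + 1.251×2.32 + 5.784×2.95 + (z_c − 1.13 − 10.362)×3.24
The z_c×3.24 term appears on both sides and cancels. Collect the known terms of each column as K = Σ(ρt)_known − 3.24 × (depth of known layers): K_A = 0 − 3.24×0 = 0; K_B = 23.35866 − 3.24×(1.13 + 10.362) = −13.87542.
Balance: K_A − x×(3.24 − 2.88) = K_B, so x = (K_A − K_B)/(3.24 − 2.88) = 13.8754/0.36 = 38.5 km.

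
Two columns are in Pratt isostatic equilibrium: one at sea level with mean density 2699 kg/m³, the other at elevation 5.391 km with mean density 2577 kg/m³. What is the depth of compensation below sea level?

114 km

ρ_ref D = ρ (D + h) → D (ρ_ref − ρ) = ρ h.
D = ρ h/(ρ_ref − ρ) = 2577 × 5.391 km/(2699 − 2577) = 114 km.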